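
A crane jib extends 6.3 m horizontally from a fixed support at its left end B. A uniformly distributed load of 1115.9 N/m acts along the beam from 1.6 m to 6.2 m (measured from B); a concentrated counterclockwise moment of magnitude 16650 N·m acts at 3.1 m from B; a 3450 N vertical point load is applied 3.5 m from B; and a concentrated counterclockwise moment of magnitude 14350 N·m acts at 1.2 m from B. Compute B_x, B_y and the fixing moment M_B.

Resultant of the distributed load: 1115.9 × 4.6 = 5133.14 N at 3.9 m from B.
ΣF_x = 0: B_x = 0.
ΣF_y = 0: B_y − 1115.9·4.6 − 3450 = 0 → B_y = 8583 N.
ΣM about B: M_B − (1115.9·4.6)·3.9 + 16650 − 3450·3.5 + 14350 = 0 → M_B = 1094 N·m.

B_x = 0, B_y = 8583 N, M_B = 1094 N·m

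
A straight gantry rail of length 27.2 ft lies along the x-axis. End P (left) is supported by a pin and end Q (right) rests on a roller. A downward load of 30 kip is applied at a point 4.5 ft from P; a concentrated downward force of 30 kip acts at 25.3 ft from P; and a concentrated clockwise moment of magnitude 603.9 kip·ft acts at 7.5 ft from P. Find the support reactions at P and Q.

P_x = 0, P_y = 4.930 kip, Q_y = 55.07 kip

ΣM about P: Q_y·27.2 − 30·4.5 − 30·25.3 − 603.9 = 0 → Q_y = 1497.9/27.2 = 55.0699 ≈ 55.07 kip.
ΣF_y = 0: P_y + 55.0699 − 30 − 30 = 0 → P_y = 4.930 kip.
ΣF_x = 0: no horizontal applied forces, so P_x = 0.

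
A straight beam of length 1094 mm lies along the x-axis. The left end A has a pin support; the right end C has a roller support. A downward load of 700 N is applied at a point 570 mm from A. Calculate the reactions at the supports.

ΣM about A: C_y·1094 − 700·570 = 0 → C_y = 399000/1094 = 364.717 ≈ 364.7 N.
ΣF_y = 0: A_y + 364.717 − 700 = 0 → A_y = 335.3 N.
ΣF_x = 0: no horizontal applied forces, so A_x = 0.

A_x = 0, A_y = 335.3 N, C_y = 364.7 N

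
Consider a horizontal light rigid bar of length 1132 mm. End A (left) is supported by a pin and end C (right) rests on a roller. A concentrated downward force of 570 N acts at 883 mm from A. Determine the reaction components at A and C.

A_x = 0, A_y = 125.4 N, C_y = 444.6 N

Moments about A: C_y·1132 − 570·883 = 0 → C_y = 503310/1132 = 444.62 ≈ 444.6 N.
ΣF_y = 0: A_y + 444.62 − 570 = 0 → A_y = 125.4 N.
ΣF_x = 0: no horizontal applied forces, so A_x = 0.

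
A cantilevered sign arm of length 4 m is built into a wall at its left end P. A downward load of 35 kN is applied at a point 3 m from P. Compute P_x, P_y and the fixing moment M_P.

ΣF_x = 0: P_x = 0.
ΣF_y = 0: P_y − 35 = 0 → P_y = 35.00 kN.
ΣM about P: M_P − 35·3 = 0 → M_P = 105.0 kN·m.

P_x = 0, P_y = 35.00 kN, M_P = 105.0 kN·m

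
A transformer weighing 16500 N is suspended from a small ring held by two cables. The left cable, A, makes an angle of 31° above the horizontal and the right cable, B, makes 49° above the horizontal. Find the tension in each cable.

T_A = 10990 N, T_B = 14360 N

ΣF_x = 0: −T_A·cos31° + T_B·cos49° = 0 → T_B = 1.30654·T_A.
ΣF_y = 0: T_A·sin31° + T_B·sin49° = 16500.
Substitute: T_A·(0.515038 + 1.30654·0.75471) = 16500 → T_A = 10992 ≈ 10990 N.
Then T_B = 1.30654 × 10992 = 14360 N.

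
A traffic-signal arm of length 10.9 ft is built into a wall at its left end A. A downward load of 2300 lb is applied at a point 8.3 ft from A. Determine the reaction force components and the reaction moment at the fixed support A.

ΣF_x = 0: A_x = 0.
ΣF_y = 0: A_y − 2300 = 0 → A_y = 2300 lb.
ΣM about A: M_A − 2300·8.3 = 0 → M_A = 19090 lb·ft.

A_x = 0, A_y = 2300 lb, M_A = 19090 lb·ft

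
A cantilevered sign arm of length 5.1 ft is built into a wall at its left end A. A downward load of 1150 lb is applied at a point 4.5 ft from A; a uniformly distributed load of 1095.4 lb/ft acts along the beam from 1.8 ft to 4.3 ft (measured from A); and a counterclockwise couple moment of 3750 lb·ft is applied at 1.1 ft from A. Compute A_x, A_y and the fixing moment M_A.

Resultant of the distributed load: 1095.4 × 2.5 = 2738.5 lb at 3.05 ft from A.
ΣF_x = 0: A_x = 0.
ΣF_y = 0: A_y − 1150 − 1095.4·2.5 = 0 → A_y = 3888 lb.
ΣM about A: M_A − 1150·4.5 − (1095.4·2.5)·3.05 + 3750 = 0 → M_A = 9777 lb·ft.

A_x = 0, A_y = 3888 lb, M_A = 9777 lb·ft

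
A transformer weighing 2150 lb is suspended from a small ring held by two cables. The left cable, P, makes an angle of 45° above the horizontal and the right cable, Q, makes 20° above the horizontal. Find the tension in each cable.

T_P = 2229 lb, T_Q = 1677 lb

ΣF_x = 0: −T_P·cos45° + T_Q·cos20° = 0 → T_Q = 0.752487·T_P.
ΣF_y = 0: T_P·sin45° + T_Q·sin20° = 2150.
Substitute: T_P·(0.707107 + 0.752487·0.34202) = 2150 → T_P = 2229.2 ≈ 2229 lb.
Then T_Q = 0.752487 × 2229.2 = 1677 lb.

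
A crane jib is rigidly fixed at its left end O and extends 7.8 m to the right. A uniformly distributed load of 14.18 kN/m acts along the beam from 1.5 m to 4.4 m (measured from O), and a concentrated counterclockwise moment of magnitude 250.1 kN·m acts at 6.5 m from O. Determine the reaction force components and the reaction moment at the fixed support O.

O_x = 0, O_y = 41.12 kN, M_O = -128.8 kN·m

Resultant of the distributed load: 14.18 × 2.9 = 41.122 kN at 2.95 m from O.
ΣF_x = 0: O_x = 0.
ΣF_y = 0: O_y − 14.18·2.9 = 0 → O_y = 41.12 kN.
ΣM about O: M_O − (14.18·2.9)·2.95 + 250.1 = 0 → M_O = -128.8 kN·m.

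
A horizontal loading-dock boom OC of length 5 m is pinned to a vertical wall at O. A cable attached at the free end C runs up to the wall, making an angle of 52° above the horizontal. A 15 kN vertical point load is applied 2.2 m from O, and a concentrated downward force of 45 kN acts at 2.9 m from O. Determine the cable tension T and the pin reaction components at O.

ΣM about O: T·sin52°·5 − 15·2.2 − 45·2.9 = 0 → T = 163.5/(5·0.788011) = 41.4969 ≈ 41.50 kN.
ΣF_x = 0: O_x − T·cos52° = 0 → O_x = 41.4969 × 0.615661 = 25.55 kN.
ΣF_y = 0: O_y + T·sin52° − 15 − 45 = 0 → O_y = 60 − 41.4969 × 0.788011 = 27.30 kN.

T = 41.50 kN, O_x = 25.55 kN, O_y = 27.30 kN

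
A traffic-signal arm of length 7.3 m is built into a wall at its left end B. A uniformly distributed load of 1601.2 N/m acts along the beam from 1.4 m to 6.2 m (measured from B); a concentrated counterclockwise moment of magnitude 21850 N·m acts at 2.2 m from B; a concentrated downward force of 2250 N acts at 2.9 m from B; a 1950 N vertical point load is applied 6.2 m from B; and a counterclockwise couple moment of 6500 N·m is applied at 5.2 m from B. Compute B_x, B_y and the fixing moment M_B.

Resultant of the distributed load: 1601.2 × 4.8 = 7685.76 N at 3.8 m from B.
ΣF_x = 0: B_x = 0.
ΣF_y = 0: B_y − 1601.2·4.8 − 2250 − 1950 = 0 → B_y = 11890 N.
ΣM about B: M_B − (1601.2·4.8)·3.8 + 21850 − 2250·2.9 − 1950·6.2 + 6500 = 0 → M_B = 19470 N·m.

B_x = 0, B_y = 11890 N, M_B = 19470 N·m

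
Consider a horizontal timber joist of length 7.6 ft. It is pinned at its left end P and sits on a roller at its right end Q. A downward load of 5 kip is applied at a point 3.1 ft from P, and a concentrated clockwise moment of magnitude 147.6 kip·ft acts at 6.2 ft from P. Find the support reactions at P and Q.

P_x = 0, P_y = -16.46 kip, Q_y = 21.46 kip

ΣM about P: Q_y·7.6 − 5·3.1 − 147.6 = 0 → Q_y = 163.1/7.6 = 21.4605 ≈ 21.46 kip.
ΣF_y = 0: P_y + 21.4605 − 5 = 0 → P_y = -16.46 kip.
ΣF_x = 0: no horizontal applied forces, so P_x = 0.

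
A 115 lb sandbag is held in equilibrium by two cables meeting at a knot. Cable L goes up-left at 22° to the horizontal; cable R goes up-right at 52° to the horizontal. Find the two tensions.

T_L = 73.65 lb, T_R = 110.9 lb

ΣF_x = 0: −T_L·cos22° + T_R·cos52° = 0 → T_R = 1.506·T_L.
ΣF_y = 0: T_L·sin22° + T_R·sin52° = 115.
Substitute: T_L·(0.374607 + 1.506·0.788011) = 115 → T_L = 73.6541 ≈ 73.65 lb.
Then T_R = 1.506 × 73.6541 = 110.9 lb.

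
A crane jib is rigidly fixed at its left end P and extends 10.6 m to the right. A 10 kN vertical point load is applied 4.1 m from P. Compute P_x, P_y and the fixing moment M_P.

ΣF_x = 0: P_x = 0.
ΣF_y = 0: P_y − 10 = 0 → P_y = 10.00 kN.
ΣM about P: M_P − 10·4.1 = 0 → M_P = 41.00 kN·m.

P_x = 0, P_y = 10.00 kN, M_P = 41.00 kN·m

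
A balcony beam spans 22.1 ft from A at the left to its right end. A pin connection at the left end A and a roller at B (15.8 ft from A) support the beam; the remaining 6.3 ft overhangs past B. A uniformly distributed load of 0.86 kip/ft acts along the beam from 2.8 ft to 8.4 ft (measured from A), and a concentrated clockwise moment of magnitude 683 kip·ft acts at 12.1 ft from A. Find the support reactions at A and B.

A_x = 0, A_y = -40.12 kip, B_y = 44.93 kip

Resultant of the distributed load: 0.86 × 5.6 = 4.816 kip at 5.6 ft from A.
ΣM about A: B_y·15.8 − (0.86·5.6)·5.6 − 683 = 0 → B_y = 709.9696/15.8 = 44.9348 ≈ 44.93 kip.
ΣF_y = 0: A_y + 44.9348 − 0.86·5.6 = 0 → A_y = -40.12 kip.
ΣF_x = 0: no horizontal applied forces, so A_x = 0.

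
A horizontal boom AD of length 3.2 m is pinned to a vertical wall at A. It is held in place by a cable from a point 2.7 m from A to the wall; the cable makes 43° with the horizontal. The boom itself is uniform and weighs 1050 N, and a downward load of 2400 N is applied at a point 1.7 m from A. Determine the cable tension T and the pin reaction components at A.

ΣM about A: T·sin43°·2.7 − 1050·1.6 − 2400·1.7 = 0 → T = 5760/(2.7·0.681998) = 3128.06 ≈ 3128 N.
ΣF_x = 0: A_x − T·cos43° = 0 → A_x = 3128.06 × 0.731354 = 2288 N.
ΣF_y = 0: A_y + T·sin43° − 1050 − 2400 = 0 → A_y = 3450 − 3128.06 × 0.681998 = 1317 N.

T = 3128 N, A_x = 2288 N, A_y = 1317 N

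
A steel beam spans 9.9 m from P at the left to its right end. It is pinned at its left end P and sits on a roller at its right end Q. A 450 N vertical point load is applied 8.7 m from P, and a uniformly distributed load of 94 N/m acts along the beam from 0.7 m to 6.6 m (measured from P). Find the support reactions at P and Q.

Resultant of the distributed load: 94 × 5.9 = 554.6 N at 3.65 m from P.
Taking moments about P: Q_y·9.9 − 450·8.7 − (94·5.9)·3.65 = 0 → Q_y = 5939.29/9.9 = 599.928 ≈ 599.9 N.
ΣF_y = 0: P_y + 599.928 − 450 − 94·5.9 = 0 → P_y = 404.7 N.
ΣF_x = 0: no horizontal applied forces, so P_x = 0.

P_x = 0, P_y = 404.7 N, Q_y = 599.9 N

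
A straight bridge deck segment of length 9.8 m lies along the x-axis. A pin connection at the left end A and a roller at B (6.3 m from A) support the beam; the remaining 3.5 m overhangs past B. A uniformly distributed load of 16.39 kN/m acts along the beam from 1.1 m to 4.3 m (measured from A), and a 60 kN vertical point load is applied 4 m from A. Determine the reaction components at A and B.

Resultant of the distributed load: 16.39 × 3.2 = 52.448 kN at 2.7 m from A.
ΣM about A: B_y·6.3 − (16.39·3.2)·2.7 − 60·4 = 0 → B_y = 381.6096/6.3 = 60.573 ≈ 60.57 kN.
ΣF_y = 0: A_y + 60.573 − 16.39·3.2 − 60 = 0 → A_y = 51.88 kN.
ΣF_x = 0: no horizontal applied forces, so A_x = 0.

A_x = 0, A_y = 51.88 kN, B_y = 60.57 kN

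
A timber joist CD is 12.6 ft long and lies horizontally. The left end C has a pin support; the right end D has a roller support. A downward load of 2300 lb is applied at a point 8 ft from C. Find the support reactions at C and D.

ΣM about C: D_y·12.6 − 2300·8 = 0 → D_y = 18400/12.6 = 1460.32 ≈ 1460 lb.
ΣF_y = 0: C_y + 1460.32 − 2300 = 0 → C_y = 839.7 lb.
ΣF_x = 0: no horizontal applied forces, so C_x = 0.

C_x = 0, C_y = 839.7 lb, D_y = 1460 lb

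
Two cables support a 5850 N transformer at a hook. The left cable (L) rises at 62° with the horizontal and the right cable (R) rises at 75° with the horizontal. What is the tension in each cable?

T_L = 2220 N, T_R = 4027 N

ΣF_x = 0: −T_L·cos62° + T_R·cos75° = 0 → T_R = 1.8139·T_L.
ΣF_y = 0: T_L·sin62° + T_R·sin75° = 5850.
Substitute: T_L·(0.882948 + 1.8139·0.965926) = 5850 → T_L = 2220.08 ≈ 2220 N.
Then T_R = 1.8139 × 2220.08 = 4027 N.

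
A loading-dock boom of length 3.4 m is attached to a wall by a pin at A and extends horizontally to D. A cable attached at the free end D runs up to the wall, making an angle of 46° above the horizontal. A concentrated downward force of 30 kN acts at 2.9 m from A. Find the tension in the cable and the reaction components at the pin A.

T = 35.57 kN, A_x = 24.71 kN, A_y = 4.412 kN

ΣM about A: T·sin46°·3.4 − 30·2.9 = 0 → T = 87/(3.4·0.71934) = 35.5718 ≈ 35.57 kN.
ΣF_x = 0: A_x − T·cos46° = 0 → A_x = 35.5718 × 0.694658 = 24.71 kN.
ΣF_y = 0: A_y + T·sin46° − 30 = 0 → A_y = 30 − 35.5718 × 0.71934 = 4.412 kN.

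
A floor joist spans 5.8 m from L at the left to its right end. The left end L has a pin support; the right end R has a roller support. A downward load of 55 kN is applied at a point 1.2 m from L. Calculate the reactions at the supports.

ΣM about L: R_y·5.8 − 55·1.2 = 0 → R_y = 66/5.8 = 11.3793 ≈ 11.38 kN.
ΣF_y = 0: L_y + 11.3793 − 55 = 0 → L_y = 43.62 kN.
ΣF_x = 0: no horizontal applied forces, so L_x = 0.

L_x = 0, L_y = 43.62 kN, R_y = 11.38 kN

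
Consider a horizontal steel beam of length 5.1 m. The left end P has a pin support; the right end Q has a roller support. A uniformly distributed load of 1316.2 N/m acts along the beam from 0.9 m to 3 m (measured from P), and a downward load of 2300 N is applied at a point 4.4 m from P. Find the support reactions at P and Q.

P_x = 0, P_y = 2023 N, Q_y = 3041 N

Resultant of the distributed load: 1316.2 × 2.1 = 2764.02 N at 1.95 m from P.
Taking moments about P: Q_y·5.1 − (1316.2·2.1)·1.95 − 2300·4.4 = 0 → Q_y = 15509.839/5.1 = 3041.14 ≈ 3041 N.
ΣF_y = 0: P_y + 3041.14 − 1316.2·2.1 − 2300 = 0 → P_y = 2023 N.
ΣF_x = 0: no horizontal applied forces, so P_x = 0.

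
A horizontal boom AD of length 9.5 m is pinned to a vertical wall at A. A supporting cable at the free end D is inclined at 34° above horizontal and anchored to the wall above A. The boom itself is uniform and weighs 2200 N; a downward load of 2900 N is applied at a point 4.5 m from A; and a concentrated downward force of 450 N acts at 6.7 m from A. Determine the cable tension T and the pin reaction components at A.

ΣM about A: T·sin34°·9.5 − 2200·4.75 − 2900·4.5 − 450·6.7 = 0 → T = 26515/(9.5·0.559193) = 4991.22 ≈ 4991 N.
ΣF_x = 0: A_x − T·cos34° = 0 → A_x = 4991.22 × 0.829038 = 4138 N.
ΣF_y = 0: A_y + T·sin34° − 2200 − 2900 − 450 = 0 → A_y = 5550 − 4991.22 × 0.559193 = 2759 N.

T = 4991 N, A_x = 4138 N, A_y = 2759 N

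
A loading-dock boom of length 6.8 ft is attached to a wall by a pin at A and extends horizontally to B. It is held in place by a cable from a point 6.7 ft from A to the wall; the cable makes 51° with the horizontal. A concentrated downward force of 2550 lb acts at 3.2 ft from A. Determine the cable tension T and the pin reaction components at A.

T = 1567 lb, A_x = 986.2 lb, A_y = 1332 lb

ΣM about A: T·sin51°·6.7 − 2550·3.2 = 0 → T = 8160/(6.7·0.777146) = 1567.16 ≈ 1567 lb.
ΣF_x = 0: A_x − T·cos51° = 0 → A_x = 1567.16 × 0.62932 = 986.2 lb.
ΣF_y = 0: A_y + T·sin51° − 2550 = 0 → A_y = 2550 − 1567.16 × 0.777146 = 1332 lb.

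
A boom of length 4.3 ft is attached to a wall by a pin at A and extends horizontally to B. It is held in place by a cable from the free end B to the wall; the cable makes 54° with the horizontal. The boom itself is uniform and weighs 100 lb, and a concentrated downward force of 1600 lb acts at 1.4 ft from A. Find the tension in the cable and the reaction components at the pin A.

ΣM about A: T·sin54°·4.3 − 100·2.15 − 1600·1.4 = 0 → T = 2455/(4.3·0.809017) = 705.709 ≈ 705.7 lb.
ΣF_x = 0: A_x − T·cos54° = 0 → A_x = 705.709 × 0.587785 = 414.8 lb.
ΣF_y = 0: A_y + T·sin54° − 100 − 1600 = 0 → A_y = 1700 − 705.709 × 0.809017 = 1129 lb.

T = 705.7 lb, A_x = 414.8 lb, A_y = 1129 lb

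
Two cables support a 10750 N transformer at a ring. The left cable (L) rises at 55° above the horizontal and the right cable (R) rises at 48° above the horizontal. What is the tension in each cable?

T_L = 7382 N, T_R = 6328 N

ΣF_x = 0: −T_L·cos55° + T_R·cos48° = 0 → T_R = 0.857197·T_L.
ΣF_y = 0: T_L·sin55° + T_R·sin48° = 10750.
Substitute: T_L·(0.819152 + 0.857197·0.743145) = 10750 → T_L = 7382.36 ≈ 7382 N.
Then T_R = 0.857197 × 7382.36 = 6328 N.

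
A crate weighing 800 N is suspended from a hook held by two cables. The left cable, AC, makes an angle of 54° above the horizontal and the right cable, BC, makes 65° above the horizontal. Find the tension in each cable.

T_AC = 386.6 N, T_BC = 537.6 N

ΣF_x = 0: −T_AC·cos54° + T_BC·cos65° = 0 → T_BC = 1.39082·T_AC.
ΣF_y = 0: T_AC·sin54° + T_BC·sin65° = 800.
Substitute: T_AC·(0.809017 + 1.39082·0.906308) = 800 → T_AC = 386.562 ≈ 386.6 N.
Then T_BC = 1.39082 × 386.562 = 537.6 N.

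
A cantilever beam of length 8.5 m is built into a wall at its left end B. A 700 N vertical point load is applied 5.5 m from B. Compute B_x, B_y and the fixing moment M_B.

B_x = 0, B_y = 700.0 N, M_B = 3850 N·m

ΣF_x = 0: B_x = 0.
ΣF_y = 0: B_y − 700 = 0 → B_y = 700.0 N.
ΣM about B: M_B − 700·5.5 = 0 → M_B = 3850 N·m.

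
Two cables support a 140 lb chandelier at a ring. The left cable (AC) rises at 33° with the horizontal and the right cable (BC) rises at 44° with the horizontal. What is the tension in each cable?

ΣF_x = 0: −T_AC·cos33° + T_BC·cos44° = 0 → T_BC = 1.16589·T_AC.
ΣF_y = 0: T_AC·sin33° + T_BC·sin44° = 140.
Substitute: T_AC·(0.544639 + 1.16589·0.694658) = 140 → T_AC = 103.357 ≈ 103.4 lb.
Then T_BC = 1.16589 × 103.357 = 120.5 lb.

T_AC = 103.4 lb, T_BC = 120.5 lb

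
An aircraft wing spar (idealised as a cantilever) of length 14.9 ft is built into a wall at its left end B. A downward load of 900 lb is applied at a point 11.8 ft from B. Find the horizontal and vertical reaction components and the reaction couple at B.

B_x = 0, B_y = 900.0 lb, M_B = 10620 lb·ft

ΣF_x = 0: B_x = 0.
ΣF_y = 0: B_y − 900 = 0 → B_y = 900.0 lb.
ΣM about B: M_B − 900·11.8 = 0 → M_B = 10620 lb·ft.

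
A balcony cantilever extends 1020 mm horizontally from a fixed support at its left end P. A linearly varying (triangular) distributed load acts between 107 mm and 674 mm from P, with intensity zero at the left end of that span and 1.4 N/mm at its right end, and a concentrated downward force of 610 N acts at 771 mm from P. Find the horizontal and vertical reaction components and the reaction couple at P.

P_x = 0, P_y = 1007 N, M_P = 662800 N·mm

Resultant of the triangular load: ½ × 1.4 × 567 = 396.9 N, acting at 485 mm from P (one-third of the span from the peak).
ΣF_x = 0: P_x = 0.
ΣF_y = 0: P_y − ½·1.4·567 − 610 = 0 → P_y = 1007 N.
ΣM about P: M_P − (½·1.4·567)·485 − 610·771 = 0 → M_P = 662800 N·mm.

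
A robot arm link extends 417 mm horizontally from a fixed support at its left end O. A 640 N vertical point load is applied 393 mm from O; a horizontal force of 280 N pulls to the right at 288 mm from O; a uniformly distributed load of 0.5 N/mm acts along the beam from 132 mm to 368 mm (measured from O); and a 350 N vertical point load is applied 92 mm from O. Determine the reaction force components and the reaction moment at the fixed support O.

O_x = -280.0 N, O_y = 1108 N, M_O = 313200 N·mm

Resultant of the distributed load: 0.5 × 236 = 118 N at 250 mm from O.
ΣF_x = 0: O_x + 280 = 0 → O_x = -280.0 N.
ΣF_y = 0: O_y − 640 − 0.5·236 − 350 = 0 → O_y = 1108 N.
ΣM about O: M_O − 640·393 − (0.5·236)·250 − 350·92 = 0 → M_O = 313200 N·mm.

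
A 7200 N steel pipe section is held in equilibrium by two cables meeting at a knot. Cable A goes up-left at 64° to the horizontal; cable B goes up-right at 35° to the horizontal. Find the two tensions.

ΣF_x = 0: −T_A·cos64° + T_B·cos35° = 0 → T_B = 0.535152·T_A.
ΣF_y = 0: T_A·sin64° + T_B·sin35° = 7200.
Substitute: T_A·(0.898794 + 0.535152·0.573576) = 7200 → T_A = 5971.42 ≈ 5971 N.
Then T_B = 0.535152 × 5971.42 = 3196 N.

T_A = 5971 N, T_B = 3196 N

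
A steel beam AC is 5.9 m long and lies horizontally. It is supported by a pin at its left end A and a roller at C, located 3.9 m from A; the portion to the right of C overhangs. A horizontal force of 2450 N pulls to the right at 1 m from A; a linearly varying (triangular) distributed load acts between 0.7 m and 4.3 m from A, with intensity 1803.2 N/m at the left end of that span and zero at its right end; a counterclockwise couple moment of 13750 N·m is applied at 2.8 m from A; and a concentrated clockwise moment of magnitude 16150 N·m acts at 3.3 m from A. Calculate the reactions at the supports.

A_x = -2450 N, A_y = 1049 N, C_y = 2197 N

Resultant of the triangular load: ½ × 1803.2 × 3.6 = 3245.76 N, acting at 1.9 m from A (one-third of the span from the peak).
Taking moments about A: C_y·3.9 − (½·1803.2·3.6)·1.9 + 13750 − 16150 = 0 → C_y = 8566.944/3.9 = 2196.65 ≈ 2197 N.
ΣF_y = 0: A_y + 2196.65 − ½·1803.2·3.6 = 0 → A_y = 1049 N.
ΣF_x = 0: A_x + 2450 = 0 → A_x = -2450 N.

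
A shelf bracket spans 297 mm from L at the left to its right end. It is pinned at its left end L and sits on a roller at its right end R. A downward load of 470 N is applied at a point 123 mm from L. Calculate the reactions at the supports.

Moments about L: R_y·297 − 470·123 = 0 → R_y = 57810/297 = 194.646 ≈ 194.6 N.
ΣF_y = 0: L_y + 194.646 − 470 = 0 → L_y = 275.4 N.
ΣF_x = 0: no horizontal applied forces, so L_x = 0.

L_x = 0, L_y = 275.4 N, R_y = 194.6 N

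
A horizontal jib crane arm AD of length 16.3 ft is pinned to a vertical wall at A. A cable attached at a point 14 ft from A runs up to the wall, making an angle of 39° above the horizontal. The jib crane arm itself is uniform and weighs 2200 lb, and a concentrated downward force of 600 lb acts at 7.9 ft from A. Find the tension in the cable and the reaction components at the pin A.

ΣM about A: T·sin39°·14 − 2200·8.15 − 600·7.9 = 0 → T = 22670/(14·0.62932) = 2573.07 ≈ 2573 lb.
ΣF_x = 0: A_x − T·cos39° = 0 → A_x = 2573.07 × 0.777146 = 2000 lb.
ΣF_y = 0: A_y + T·sin39° − 2200 − 600 = 0 → A_y = 2800 − 2573.07 × 0.62932 = 1181 lb.

T = 2573 lb, A_x = 2000 lb, A_y = 1181 lb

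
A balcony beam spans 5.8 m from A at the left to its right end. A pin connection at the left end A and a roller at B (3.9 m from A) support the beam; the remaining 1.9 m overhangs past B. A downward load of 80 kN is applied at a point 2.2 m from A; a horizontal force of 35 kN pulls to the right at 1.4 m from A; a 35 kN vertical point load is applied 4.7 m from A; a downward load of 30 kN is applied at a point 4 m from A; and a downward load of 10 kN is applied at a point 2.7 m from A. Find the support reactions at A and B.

ΣM about A: B_y·3.9 − 80·2.2 − 35·4.7 − 30·4 − 10·2.7 = 0 → B_y = 487.5/3.9 = 125.0 kN.
ΣF_y = 0: A_y + 125 − 80 − 35 − 30 − 10 = 0 → A_y = 30.00 kN.
ΣF_x = 0: A_x + 35 = 0 → A_x = -35.00 kN.

A_x = -35.00 kN, A_y = 30.00 kN, B_y = 125.0 kN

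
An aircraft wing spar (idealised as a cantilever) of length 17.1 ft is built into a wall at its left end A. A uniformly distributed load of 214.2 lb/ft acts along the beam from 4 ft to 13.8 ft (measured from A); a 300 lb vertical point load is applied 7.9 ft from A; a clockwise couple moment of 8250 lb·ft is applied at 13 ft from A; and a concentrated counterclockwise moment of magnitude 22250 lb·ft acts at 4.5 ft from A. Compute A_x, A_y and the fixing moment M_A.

A_x = 0, A_y = 2399 lb, M_A = 7053 lb·ft

Resultant of the distributed load: 214.2 × 9.8 = 2099.16 lb at 8.9 ft from A.
ΣF_x = 0: A_x = 0.
ΣF_y = 0: A_y − 214.2·9.8 − 300 = 0 → A_y = 2399 lb.
ΣM about A: M_A − (214.2·9.8)·8.9 − 300·7.9 − 8250 + 22250 = 0 → M_A = 7053 lb·ft.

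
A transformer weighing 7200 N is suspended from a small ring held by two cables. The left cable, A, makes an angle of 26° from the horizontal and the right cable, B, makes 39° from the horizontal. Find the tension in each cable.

T_A = 6174 N, T_B = 7140 N

ΣF_x = 0: −T_A·cos26° + T_B·cos39° = 0 → T_B = 1.15653·T_A.
ΣF_y = 0: T_A·sin26° + T_B·sin39° = 7200.
Substitute: T_A·(0.438371 + 1.15653·0.62932) = 7200 → T_A = 6173.91 ≈ 6174 N.
Then T_B = 1.15653 × 6173.91 = 7140 N.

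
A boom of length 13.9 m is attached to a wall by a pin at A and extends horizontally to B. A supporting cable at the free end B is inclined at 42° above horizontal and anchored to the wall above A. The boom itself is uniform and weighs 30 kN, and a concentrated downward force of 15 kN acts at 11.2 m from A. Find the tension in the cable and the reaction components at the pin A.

ΣM about A: T·sin42°·13.9 − 30·6.95 − 15·11.2 = 0 → T = 376.5/(13.9·0.669131) = 40.4799 ≈ 40.48 kN.
ΣF_x = 0: A_x − T·cos42° = 0 → A_x = 40.4799 × 0.743145 = 30.08 kN.
ΣF_y = 0: A_y + T·sin42° − 30 − 15 = 0 → A_y = 45 − 40.4799 × 0.669131 = 17.91 kN.

T = 40.48 kN, A_x = 30.08 kN, A_y = 17.91 kN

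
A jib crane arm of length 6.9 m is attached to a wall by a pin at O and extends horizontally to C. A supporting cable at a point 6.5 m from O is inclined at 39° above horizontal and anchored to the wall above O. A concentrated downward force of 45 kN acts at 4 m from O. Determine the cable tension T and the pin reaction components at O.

T = 44.00 kN, O_x = 34.20 kN, O_y = 17.31 kN

ΣM about O: T·sin39°·6.5 − 45·4 = 0 → T = 180/(6.5·0.62932) = 44.0035 ≈ 44.00 kN.
ΣF_x = 0: O_x − T·cos39° = 0 → O_x = 44.0035 × 0.777146 = 34.20 kN.
ΣF_y = 0: O_y + T·sin39° − 45 = 0 → O_y = 45 − 44.0035 × 0.62932 = 17.31 kN.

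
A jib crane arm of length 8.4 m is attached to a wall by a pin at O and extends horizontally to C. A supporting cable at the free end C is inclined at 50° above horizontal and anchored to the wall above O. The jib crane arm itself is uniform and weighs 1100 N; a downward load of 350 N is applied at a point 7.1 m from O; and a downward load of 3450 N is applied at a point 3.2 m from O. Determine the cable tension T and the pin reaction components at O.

ΣM about O: T·sin50°·8.4 − 1100·4.2 − 350·7.1 − 3450·3.2 = 0 → T = 18145/(8.4·0.766044) = 2819.84 ≈ 2820 N.
ΣF_x = 0: O_x − T·cos50° = 0 → O_x = 2819.84 × 0.642788 = 1813 N.
ΣF_y = 0: O_y + T·sin50° − 1100 − 350 − 3450 = 0 → O_y = 4900 − 2819.84 × 0.766044 = 2740 N.

T = 2820 N, O_x = 1813 N, O_y = 2740 N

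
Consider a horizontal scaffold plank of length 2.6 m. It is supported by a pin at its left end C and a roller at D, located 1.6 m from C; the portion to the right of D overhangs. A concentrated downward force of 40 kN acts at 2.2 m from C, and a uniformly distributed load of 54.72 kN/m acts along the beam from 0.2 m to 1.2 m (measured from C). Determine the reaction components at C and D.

C_x = 0, C_y = 15.78 kN, D_y = 78.94 kN

Resultant of the distributed load: 54.72 × 1 = 54.72 kN at 0.7 m from C.
ΣM about C: D_y·1.6 − 40·2.2 − (54.72·1)·0.7 = 0 → D_y = 126.304/1.6 = 78.94 kN.
ΣF_y = 0: C_y + 78.94 − 40 − 54.72·1 = 0 → C_y = 15.78 kN.
ΣF_x = 0: no horizontal applied forces, so C_x = 0.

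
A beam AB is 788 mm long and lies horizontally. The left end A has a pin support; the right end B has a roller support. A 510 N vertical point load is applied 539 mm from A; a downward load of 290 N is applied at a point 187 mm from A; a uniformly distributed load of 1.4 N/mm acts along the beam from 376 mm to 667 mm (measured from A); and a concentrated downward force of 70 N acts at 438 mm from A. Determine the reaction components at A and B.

A_x = 0, A_y = 551.2 N, B_y = 726.2 N

Resultant of the distributed load: 1.4 × 291 = 407.4 N at 521.5 mm from A.
Taking moments about A: B_y·788 − 510·539 − 290·187 − (1.4·291)·521.5 − 70·438 = 0 → B_y = 572239.1/788 = 726.192 ≈ 726.2 N.
ΣF_y = 0: A_y + 726.192 − 510 − 290 − 1.4·291 − 70 = 0 → A_y = 551.2 N.
ΣF_x = 0: no horizontal applied forces, so A_x = 0.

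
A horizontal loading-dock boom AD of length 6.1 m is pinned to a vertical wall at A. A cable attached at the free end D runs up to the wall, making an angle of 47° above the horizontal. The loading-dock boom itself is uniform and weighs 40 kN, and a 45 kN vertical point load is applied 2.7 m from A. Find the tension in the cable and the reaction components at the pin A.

ΣM about A: T·sin47°·6.1 − 40·3.05 − 45·2.7 = 0 → T = 243.5/(6.1·0.731354) = 54.581 ≈ 54.58 kN.
ΣF_x = 0: A_x − T·cos47° = 0 → A_x = 54.581 × 0.681998 = 37.22 kN.
ΣF_y = 0: A_y + T·sin47° − 40 − 45 = 0 → A_y = 85 − 54.581 × 0.731354 = 45.08 kN.

T = 54.58 kN, A_x = 37.22 kN, A_y = 45.08 kN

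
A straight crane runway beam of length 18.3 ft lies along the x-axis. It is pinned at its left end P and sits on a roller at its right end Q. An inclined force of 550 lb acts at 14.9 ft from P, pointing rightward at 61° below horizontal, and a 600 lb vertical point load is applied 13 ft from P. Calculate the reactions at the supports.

P_x = -266.6 lb, P_y = 263.1 lb, Q_y = 817.9 lb

Taking moments about P: Q_y·18.3 − 550·sin61°·14.9 − 600·13 = 0 → Q_y = 14967.5/18.3 = 817.896 ≈ 817.9 lb.
ΣF_y = 0: P_y + 817.896 − 550·sin61° − 600 = 0 → P_y = 263.1 lb.
ΣF_x = 0: P_x + 550·cos61° = 0 → P_x = -266.6 lb.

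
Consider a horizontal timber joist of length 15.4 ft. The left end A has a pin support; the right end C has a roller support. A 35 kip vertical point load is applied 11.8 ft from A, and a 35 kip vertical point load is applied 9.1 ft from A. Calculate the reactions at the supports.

A_x = 0, A_y = 22.50 kip, C_y = 47.50 kip

Moments about A: C_y·15.4 − 35·11.8 − 35·9.1 = 0 → C_y = 731.5/15.4 = 47.50 kip.
ΣF_y = 0: A_y + 47.5 − 35 − 35 = 0 → A_y = 22.50 kip.
ΣF_x = 0: no horizontal applied forces, so A_x = 0.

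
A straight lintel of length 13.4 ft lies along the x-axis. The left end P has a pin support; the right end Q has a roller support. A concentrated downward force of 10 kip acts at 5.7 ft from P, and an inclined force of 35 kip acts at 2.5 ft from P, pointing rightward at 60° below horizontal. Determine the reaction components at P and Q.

Taking moments about P: Q_y·13.4 − 10·5.7 − 35·sin60°·2.5 = 0 → Q_y = 132.777/13.4 = 9.90873 ≈ 9.909 kip.
ΣF_y = 0: P_y + 9.90873 − 10 − 35·sin60° = 0 → P_y = 30.40 kip.
ΣF_x = 0: P_x + 35·cos60° = 0 → P_x = -17.50 kip.

P_x = -17.50 kip, P_y = 30.40 kip, Q_y = 9.909 kip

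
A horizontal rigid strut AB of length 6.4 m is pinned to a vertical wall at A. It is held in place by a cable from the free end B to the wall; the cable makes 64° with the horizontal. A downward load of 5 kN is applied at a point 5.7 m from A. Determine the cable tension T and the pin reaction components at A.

ΣM about A: T·sin64°·6.4 − 5·5.7 = 0 → T = 28.5/(6.4·0.898794) = 4.95456 ≈ 4.955 kN.
ΣF_x = 0: A_x − T·cos64° = 0 → A_x = 4.95456 × 0.438371 = 2.172 kN.
ΣF_y = 0: A_y + T·sin64° − 5 = 0 → A_y = 5 − 4.95456 × 0.898794 = 0.5469 kN.

T = 4.955 kN, A_x = 2.172 kN, A_y = 0.5469 kN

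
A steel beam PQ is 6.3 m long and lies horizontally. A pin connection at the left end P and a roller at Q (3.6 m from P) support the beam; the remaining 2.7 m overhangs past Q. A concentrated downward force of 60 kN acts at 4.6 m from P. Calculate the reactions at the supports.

Taking moments about P: Q_y·3.6 − 60·4.6 = 0 → Q_y = 276/3.6 = 76.6667 ≈ 76.67 kN.
ΣF_y = 0: P_y + 76.6667 − 60 = 0 → P_y = -16.67 kN.
ΣF_x = 0: no horizontal applied forces, so P_x = 0.

P_x = 0, P_y = -16.67 kN, Q_y = 76.67 kN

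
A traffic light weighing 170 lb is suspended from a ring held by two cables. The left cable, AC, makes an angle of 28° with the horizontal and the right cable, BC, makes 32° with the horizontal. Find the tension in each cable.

ΣF_x = 0: −T_AC·cos28° + T_BC·cos32° = 0 → T_BC = 1.04115·T_AC.
ΣF_y = 0: T_AC·sin28° + T_BC·sin32° = 170.
Substitute: T_AC·(0.469472 + 1.04115·0.529919) = 170 → T_AC = 166.471 ≈ 166.5 lb.
Then T_BC = 1.04115 × 166.471 = 173.3 lb.

T_AC = 166.5 lb, T_BC = 173.3 lb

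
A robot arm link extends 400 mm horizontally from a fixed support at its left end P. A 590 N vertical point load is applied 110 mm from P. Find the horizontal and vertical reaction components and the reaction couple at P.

P_x = 0, P_y = 590.0 N, M_P = 64900 N·mm

ΣF_x = 0: P_x = 0.
ΣF_y = 0: P_y − 590 = 0 → P_y = 590.0 N.
ΣM about P: M_P − 590·110 = 0 → M_P = 64900 N·mm.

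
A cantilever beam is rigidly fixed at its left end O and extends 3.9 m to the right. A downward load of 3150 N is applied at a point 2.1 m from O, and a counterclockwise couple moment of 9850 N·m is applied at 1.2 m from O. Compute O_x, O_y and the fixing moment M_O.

O_x = 0, O_y = 3150 N, M_O = -3235 N·m

ΣF_x = 0: O_x = 0.
ΣF_y = 0: O_y − 3150 = 0 → O_y = 3150 N.
ΣM about O: M_O − 3150·2.1 + 9850 = 0 → M_O = -3235 N·m.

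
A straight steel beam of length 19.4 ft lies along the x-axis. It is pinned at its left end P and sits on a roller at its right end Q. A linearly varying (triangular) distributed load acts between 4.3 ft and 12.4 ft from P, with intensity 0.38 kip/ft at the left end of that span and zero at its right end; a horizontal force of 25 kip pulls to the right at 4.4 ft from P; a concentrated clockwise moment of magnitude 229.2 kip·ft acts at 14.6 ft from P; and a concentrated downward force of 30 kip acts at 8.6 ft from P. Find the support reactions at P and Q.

P_x = -25.00 kip, P_y = 5.870 kip, Q_y = 25.67 kip

Resultant of the triangular load: ½ × 0.38 × 8.1 = 1.539 kip, acting at 7 ft from P (one-third of the span from the peak).
Moments about P: Q_y·19.4 − (½·0.38·8.1)·7 − 229.2 − 30·8.6 = 0 → Q_y = 497.973/19.4 = 25.6687 ≈ 25.67 kip.
ΣF_y = 0: P_y + 25.6687 − ½·0.38·8.1 − 30 = 0 → P_y = 5.870 kip.
ΣF_x = 0: P_x + 25 = 0 → P_x = -25.00 kip.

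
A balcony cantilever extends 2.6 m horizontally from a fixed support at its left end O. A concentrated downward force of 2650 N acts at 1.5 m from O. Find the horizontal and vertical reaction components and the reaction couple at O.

O_x = 0, O_y = 2650 N, M_O = 3975 N·m

ΣF_x = 0: O_x = 0.
ΣF_y = 0: O_y − 2650 = 0 → O_y = 2650 N.
ΣM about O: M_O − 2650·1.5 = 0 → M_O = 3975 N·m.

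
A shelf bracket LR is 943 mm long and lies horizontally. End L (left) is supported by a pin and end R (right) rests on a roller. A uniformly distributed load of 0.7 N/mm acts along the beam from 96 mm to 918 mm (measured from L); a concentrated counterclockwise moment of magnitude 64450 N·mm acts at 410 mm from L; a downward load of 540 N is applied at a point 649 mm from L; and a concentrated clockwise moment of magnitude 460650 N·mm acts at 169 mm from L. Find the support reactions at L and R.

L_x = 0, L_y = 14.25 N, R_y = 1101 N

Resultant of the distributed load: 0.7 × 822 = 575.4 N at 507 mm from L.
ΣM about L: R_y·943 − (0.7·822)·507 + 64450 − 540·649 − 460650 = 0 → R_y = 1038387.8/943 = 1101.15 ≈ 1101 N.
ΣF_y = 0: L_y + 1101.15 − 0.7·822 − 540 = 0 → L_y = 14.25 N.
ΣF_x = 0: no horizontal applied forces, so L_x = 0.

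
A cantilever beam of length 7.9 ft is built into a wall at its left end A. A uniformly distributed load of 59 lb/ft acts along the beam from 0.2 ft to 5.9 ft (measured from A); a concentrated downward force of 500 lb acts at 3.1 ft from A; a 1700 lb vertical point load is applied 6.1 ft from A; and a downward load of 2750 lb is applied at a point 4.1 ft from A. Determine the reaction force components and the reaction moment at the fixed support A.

Resultant of the distributed load: 59 × 5.7 = 336.3 lb at 3.05 ft from A.
ΣF_x = 0: A_x = 0.
ΣF_y = 0: A_y − 59·5.7 − 500 − 1700 − 2750 = 0 → A_y = 5286 lb.
ΣM about A: M_A − (59·5.7)·3.05 − 500·3.1 − 1700·6.1 − 2750·4.1 = 0 → M_A = 24220 lb·ft.

A_x = 0, A_y = 5286 lb, M_A = 24220 lb·ft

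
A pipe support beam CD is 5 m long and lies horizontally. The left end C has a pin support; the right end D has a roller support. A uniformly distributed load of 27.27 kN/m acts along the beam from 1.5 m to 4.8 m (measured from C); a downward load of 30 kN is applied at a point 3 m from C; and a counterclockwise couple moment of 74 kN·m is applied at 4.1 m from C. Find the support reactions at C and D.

C_x = 0, C_y = 60.10 kN, D_y = 59.89 kN

Resultant of the distributed load: 27.27 × 3.3 = 89.991 kN at 3.15 m from C.
ΣM about C: D_y·5 − (27.27·3.3)·3.15 − 30·3 + 74 = 0 → D_y = 299.47165/5 = 59.8943 ≈ 59.89 kN.
ΣF_y = 0: C_y + 59.8943 − 27.27·3.3 − 30 = 0 → C_y = 60.10 kN.
ΣF_x = 0: no horizontal applied forces, so C_x = 0.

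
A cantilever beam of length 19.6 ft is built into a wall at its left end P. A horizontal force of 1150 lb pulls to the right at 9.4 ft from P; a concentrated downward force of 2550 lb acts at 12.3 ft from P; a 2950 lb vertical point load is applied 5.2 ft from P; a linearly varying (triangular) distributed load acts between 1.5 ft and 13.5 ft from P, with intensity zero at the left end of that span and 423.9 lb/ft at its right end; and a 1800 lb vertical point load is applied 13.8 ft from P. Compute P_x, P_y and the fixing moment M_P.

P_x = -1150 lb, P_y = 9843 lb, M_P = 95710 lb·ft

Resultant of the triangular load: ½ × 423.9 × 12 = 2543.4 lb, acting at 9.5 ft from P (one-third of the span from the peak).
ΣF_x = 0: P_x + 1150 = 0 → P_x = -1150 lb.
ΣF_y = 0: P_y − 2550 − 2950 − ½·423.9·12 − 1800 = 0 → P_y = 9843 lb.
ΣM about P: M_P − 2550·12.3 − 2950·5.2 − (½·423.9·12)·9.5 − 1800·13.8 = 0 → M_P = 95710 lb·ft.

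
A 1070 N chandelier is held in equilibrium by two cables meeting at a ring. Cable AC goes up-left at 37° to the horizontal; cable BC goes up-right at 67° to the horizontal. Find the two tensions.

ΣF_x = 0: −T_AC·cos37° + T_BC·cos67° = 0 → T_BC = 2.04395·T_AC.
ΣF_y = 0: T_AC·sin37° + T_BC·sin67° = 1070.
Substitute: T_AC·(0.601815 + 2.04395·0.920505) = 1070 → T_AC = 430.882 ≈ 430.9 N.
Then T_BC = 2.04395 × 430.882 = 880.7 N.

T_AC = 430.9 N, T_BC = 880.7 N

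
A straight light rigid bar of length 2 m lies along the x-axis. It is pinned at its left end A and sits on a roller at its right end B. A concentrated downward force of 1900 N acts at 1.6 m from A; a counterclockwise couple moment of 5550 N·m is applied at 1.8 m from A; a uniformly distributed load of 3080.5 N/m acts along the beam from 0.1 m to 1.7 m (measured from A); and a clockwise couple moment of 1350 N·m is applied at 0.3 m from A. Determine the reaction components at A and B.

A_x = 0, A_y = 5191 N, B_y = 1638 N

Resultant of the distributed load: 3080.5 × 1.6 = 4928.8 N at 0.9 m from A.
ΣM about A: B_y·2 − 1900·1.6 + 5550 − (3080.5·1.6)·0.9 − 1350 = 0 → B_y = 3275.92/2 = 1637.96 ≈ 1638 N.
ΣF_y = 0: A_y + 1637.96 − 1900 − 3080.5·1.6 = 0 → A_y = 5191 N.
ΣF_x = 0: no horizontal applied forces, so A_x = 0.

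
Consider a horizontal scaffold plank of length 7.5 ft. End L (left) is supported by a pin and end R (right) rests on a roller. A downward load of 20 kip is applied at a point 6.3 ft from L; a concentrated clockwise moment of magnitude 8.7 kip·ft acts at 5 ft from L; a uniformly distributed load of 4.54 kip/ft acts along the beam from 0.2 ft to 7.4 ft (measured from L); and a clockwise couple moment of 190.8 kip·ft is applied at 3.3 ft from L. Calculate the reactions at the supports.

Resultant of the distributed load: 4.54 × 7.2 = 32.688 kip at 3.8 ft from L.
Moments about L: R_y·7.5 − 20·6.3 − 8.7 − (4.54·7.2)·3.8 − 190.8 = 0 → R_y = 449.7144/7.5 = 59.9619 ≈ 59.96 kip.
ΣF_y = 0: L_y + 59.9619 − 20 − 4.54·7.2 = 0 → L_y = -7.274 kip.
ΣF_x = 0: no horizontal applied forces, so L_x = 0.

L_x = 0, L_y = -7.274 kip, R_y = 59.96 kip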